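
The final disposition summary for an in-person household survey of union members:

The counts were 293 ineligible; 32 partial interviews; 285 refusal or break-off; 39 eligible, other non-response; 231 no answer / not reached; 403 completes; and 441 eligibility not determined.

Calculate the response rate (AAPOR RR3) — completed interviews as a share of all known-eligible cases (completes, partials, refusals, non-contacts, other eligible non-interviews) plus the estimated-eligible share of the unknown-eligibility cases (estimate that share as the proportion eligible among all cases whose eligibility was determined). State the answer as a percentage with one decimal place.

30.3%

Top: 403
Known eligible: 403 + 32 + 285 + 231 + 39 = 990
e = 990 / (990 + 293) = 990 / 1283 = 0.7716
Eligible share of unknowns: 0.7716 × 441 = 340.28
Denominator: 990 + 340.28 = 1330.28
RR3 = 403 / 1330.28 = 0.3029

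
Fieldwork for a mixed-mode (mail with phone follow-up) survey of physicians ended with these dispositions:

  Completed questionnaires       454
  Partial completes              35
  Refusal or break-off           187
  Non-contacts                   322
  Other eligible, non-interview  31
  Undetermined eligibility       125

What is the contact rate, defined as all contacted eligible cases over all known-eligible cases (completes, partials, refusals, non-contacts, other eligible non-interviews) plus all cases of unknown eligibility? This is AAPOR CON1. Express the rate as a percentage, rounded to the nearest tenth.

Num: 454 + 35 + 187 + 31 = 707
Denominator: 454 + 35 + 187 + 322 + 31 + 125 = 1154
CON1 = 707 / 1154 = 0.6127

61.3%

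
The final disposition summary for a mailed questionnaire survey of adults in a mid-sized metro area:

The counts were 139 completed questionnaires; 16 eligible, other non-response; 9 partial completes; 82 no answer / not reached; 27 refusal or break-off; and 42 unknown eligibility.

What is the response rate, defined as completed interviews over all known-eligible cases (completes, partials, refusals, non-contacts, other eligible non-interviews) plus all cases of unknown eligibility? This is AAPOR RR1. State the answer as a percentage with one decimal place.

Num: 139
Base: 139 + 9 + 27 + 82 + 16 + 42 = 315
RR1 = 139 / 315 = 0.4413

44.1%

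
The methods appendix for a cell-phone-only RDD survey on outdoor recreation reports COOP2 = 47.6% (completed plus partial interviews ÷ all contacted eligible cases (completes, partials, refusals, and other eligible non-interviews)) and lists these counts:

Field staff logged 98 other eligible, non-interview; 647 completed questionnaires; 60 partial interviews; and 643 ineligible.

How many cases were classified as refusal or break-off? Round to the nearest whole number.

680

Top → 647 + 60 = 707
COOP2 = 707 / D = 0.476
D = 707 / 0.476 = 1485.3
Remaining denominator categories sum to 805
refusal or break-off = 1485.3 − 805 ≈ 680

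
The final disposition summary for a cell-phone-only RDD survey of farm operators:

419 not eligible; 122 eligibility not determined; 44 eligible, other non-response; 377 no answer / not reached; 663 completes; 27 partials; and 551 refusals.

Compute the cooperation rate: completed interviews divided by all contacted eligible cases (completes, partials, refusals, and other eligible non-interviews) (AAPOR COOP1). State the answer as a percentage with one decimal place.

51.6%

Num = 663
Base = 663 + 27 + 551 + 44 = 1285
COOP1 = 663 / 1285 = 0.5160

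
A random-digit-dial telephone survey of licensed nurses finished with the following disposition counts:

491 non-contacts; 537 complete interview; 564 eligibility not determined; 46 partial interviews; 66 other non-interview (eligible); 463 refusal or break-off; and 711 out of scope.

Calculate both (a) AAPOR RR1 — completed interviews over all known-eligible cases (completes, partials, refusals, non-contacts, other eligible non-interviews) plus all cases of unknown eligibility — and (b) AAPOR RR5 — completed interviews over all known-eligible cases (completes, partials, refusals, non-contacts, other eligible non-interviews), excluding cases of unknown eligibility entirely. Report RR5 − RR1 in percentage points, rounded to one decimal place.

8.7

Numerator = 537
Base = 537 + 46 + 463 + 491 + 66 + 564 = 2167
RR1 = 537 / 2167 = 0.2478
Base = 537 + 46 + 463 + 491 + 66 = 1603
RR5 = 537 / 1603 = 0.3350
Difference = 33.50 − 24.78 = 8.72 percentage points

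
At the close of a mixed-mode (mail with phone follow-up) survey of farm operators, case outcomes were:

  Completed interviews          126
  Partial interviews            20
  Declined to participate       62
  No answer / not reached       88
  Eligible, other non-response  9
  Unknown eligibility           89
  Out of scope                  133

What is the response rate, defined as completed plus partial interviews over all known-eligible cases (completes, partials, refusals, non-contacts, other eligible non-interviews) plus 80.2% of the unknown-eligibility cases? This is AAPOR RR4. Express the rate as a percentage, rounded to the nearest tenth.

38.8%

Num: 126 + 20 = 146
Determined eligible: 126 + 20 + 62 + 88 + 9 = 305
e × U: 0.8020 × 89 = 71.38
Denominator: 305 + 71.38 = 376.38
RR4 = 146 / 376.38 = 0.3879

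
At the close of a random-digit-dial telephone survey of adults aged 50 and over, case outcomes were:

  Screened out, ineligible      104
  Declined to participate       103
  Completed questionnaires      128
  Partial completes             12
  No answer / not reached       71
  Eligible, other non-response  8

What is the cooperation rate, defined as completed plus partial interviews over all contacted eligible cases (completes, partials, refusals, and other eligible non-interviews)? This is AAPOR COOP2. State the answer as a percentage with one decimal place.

55.8%

Num → 128 + 12 = 140
Denominator → 128 + 12 + 103 + 8 = 251
COOP2 = 140 / 251 = 0.5578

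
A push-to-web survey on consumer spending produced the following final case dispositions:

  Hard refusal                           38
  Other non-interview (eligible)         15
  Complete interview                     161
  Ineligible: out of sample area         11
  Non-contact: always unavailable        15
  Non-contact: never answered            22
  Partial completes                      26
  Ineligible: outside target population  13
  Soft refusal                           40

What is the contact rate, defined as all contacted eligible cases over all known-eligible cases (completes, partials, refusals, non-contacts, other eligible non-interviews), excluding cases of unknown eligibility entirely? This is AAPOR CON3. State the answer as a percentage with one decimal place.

Refusal or break-off = 38 + 40 = 78
No contact after all attempts = 22 + 15 = 37
Ineligible = 13 + 11 = 24
Num = 161 + 26 + 78 + 15 = 280
Denominator = 161 + 26 + 78 + 37 + 15 = 317
CON3 = 280 / 317 = 0.8833

88.3%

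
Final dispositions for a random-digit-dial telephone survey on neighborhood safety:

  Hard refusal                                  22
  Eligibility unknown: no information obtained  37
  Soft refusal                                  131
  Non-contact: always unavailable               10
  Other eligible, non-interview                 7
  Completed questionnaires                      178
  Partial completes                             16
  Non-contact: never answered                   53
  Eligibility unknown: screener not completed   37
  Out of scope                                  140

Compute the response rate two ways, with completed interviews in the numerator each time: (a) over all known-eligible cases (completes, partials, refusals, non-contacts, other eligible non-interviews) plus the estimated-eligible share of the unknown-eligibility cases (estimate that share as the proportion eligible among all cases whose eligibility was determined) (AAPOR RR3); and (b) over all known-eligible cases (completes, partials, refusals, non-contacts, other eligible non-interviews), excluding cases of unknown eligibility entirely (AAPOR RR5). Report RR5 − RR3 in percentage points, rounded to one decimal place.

Refusals = 22 + 131 = 153
No contact after all attempts = 53 + 10 = 63
Unknown eligibility = 37 + 37 = 74
Numerator: 178
Eligible (known): 178 + 16 + 153 + 63 + 7 = 417
e = 417 / (417 + 140) = 417 / 557 = 0.7487
Eligible share of unknowns: 0.7487 × 74 = 55.40
Denominator: 417 + 55.40 = 472.40
RR3 = 178 / 472.40 = 0.3768
Denominator: 178 + 16 + 153 + 63 + 7 = 417
RR5 = 178 / 417 = 0.4269
Difference = 42.69 − 37.68 = 5.01 percentage points

5.0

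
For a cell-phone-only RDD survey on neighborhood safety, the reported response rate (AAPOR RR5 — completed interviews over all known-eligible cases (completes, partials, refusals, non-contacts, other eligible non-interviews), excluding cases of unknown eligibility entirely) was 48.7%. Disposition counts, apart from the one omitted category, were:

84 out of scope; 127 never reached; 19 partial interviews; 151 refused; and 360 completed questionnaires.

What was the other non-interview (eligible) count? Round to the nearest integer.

82

RR5 = 360 / D = 0.487
D = 360 / 0.487 = 739.2
Other denominator terms total 657
other non-interview (eligible) = 739.2 − 657 ≈ 82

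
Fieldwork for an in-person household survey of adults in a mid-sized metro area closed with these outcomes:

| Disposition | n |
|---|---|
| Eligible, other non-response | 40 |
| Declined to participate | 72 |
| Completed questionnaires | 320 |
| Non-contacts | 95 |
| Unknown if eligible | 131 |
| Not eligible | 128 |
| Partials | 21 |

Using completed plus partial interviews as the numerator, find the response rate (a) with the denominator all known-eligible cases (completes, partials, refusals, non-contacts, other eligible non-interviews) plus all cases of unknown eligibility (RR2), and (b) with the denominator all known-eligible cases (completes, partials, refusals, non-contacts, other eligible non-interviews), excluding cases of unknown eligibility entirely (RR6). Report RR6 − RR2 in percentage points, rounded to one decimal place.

Num: 320 + 21 = 341
Denom: 320 + 21 + 72 + 95 + 40 + 131 = 679
RR2 = 341 / 679 = 0.5022
Denom: 320 + 21 + 72 + 95 + 40 = 548
RR6 = 341 / 548 = 0.6223
Difference = 62.23 − 50.22 = 12.01 percentage points

12.0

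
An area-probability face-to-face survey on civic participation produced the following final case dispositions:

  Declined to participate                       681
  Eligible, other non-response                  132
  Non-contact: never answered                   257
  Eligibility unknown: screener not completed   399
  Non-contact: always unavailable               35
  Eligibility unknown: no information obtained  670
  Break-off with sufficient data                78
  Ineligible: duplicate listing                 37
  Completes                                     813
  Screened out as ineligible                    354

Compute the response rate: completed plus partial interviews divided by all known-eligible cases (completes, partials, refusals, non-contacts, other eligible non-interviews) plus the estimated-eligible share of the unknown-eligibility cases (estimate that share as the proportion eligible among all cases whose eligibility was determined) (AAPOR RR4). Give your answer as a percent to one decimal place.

30.8%

No answer / not reached = 257 + 35 = 292
Unknown eligibility = 399 + 670 = 1069
Out of scope = 354 + 37 = 391
Top → 813 + 78 = 891
Known eligible → 813 + 78 + 681 + 292 + 132 = 1996
e = 1996 / (1996 + 391) = 1996 / 2387 = 0.8362
Eligible share of unknowns → 0.8362 × 1069 = 893.90
Base → 1996 + 893.90 = 2889.90
RR4 = 891 / 2889.90 = 0.3083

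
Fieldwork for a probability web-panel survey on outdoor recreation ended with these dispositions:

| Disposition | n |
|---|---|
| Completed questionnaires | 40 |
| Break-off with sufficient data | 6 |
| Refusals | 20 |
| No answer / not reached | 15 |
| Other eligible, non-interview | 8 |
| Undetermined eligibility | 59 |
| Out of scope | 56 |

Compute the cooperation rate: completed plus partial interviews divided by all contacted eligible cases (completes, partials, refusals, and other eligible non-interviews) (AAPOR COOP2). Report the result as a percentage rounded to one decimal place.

Top: 40 + 6 = 46
Denom: 40 + 6 + 20 + 8 = 74
COOP2 = 46 / 74 = 0.6216

62.2%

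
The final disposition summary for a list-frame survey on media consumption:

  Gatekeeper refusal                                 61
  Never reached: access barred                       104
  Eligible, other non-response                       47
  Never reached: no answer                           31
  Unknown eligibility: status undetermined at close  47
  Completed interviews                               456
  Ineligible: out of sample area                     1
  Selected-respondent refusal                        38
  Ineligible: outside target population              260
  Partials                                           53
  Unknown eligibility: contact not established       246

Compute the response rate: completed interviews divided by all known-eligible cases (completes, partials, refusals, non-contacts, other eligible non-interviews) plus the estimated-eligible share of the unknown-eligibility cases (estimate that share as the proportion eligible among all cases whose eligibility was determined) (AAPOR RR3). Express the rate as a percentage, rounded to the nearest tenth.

Refused = 61 + 38 = 99
Non-contacts = 31 + 104 = 135
Undetermined eligibility = 246 + 47 = 293
Not eligible = 260 + 1 = 261
Top → 456
Eligible (known) → 456 + 53 + 99 + 135 + 47 = 790
e = 790 / (790 + 261) = 790 / 1051 = 0.7517
Estimated eligible among unknowns → 0.7517 × 293 = 220.25
Base → 790 + 220.25 = 1010.25
RR3 = 456 / 1010.25 = 0.4514

45.1%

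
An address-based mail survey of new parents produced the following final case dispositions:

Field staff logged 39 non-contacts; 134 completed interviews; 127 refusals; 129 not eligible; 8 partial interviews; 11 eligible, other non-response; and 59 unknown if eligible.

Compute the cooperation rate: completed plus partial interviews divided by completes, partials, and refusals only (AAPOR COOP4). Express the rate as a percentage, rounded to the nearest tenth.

52.8%

Top = 134 + 8 = 142
Base = 134 + 8 + 127 = 269
COOP4 = 142 / 269 = 0.5279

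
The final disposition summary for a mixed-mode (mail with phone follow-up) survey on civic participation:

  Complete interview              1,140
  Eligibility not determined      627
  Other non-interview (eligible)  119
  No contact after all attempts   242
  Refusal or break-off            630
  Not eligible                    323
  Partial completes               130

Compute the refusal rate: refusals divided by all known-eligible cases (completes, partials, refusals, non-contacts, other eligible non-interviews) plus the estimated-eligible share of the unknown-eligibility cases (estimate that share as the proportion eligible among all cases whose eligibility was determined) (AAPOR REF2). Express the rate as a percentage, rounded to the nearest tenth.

Top: 630
Eligible (known): 1140 + 130 + 630 + 242 + 119 = 2261
e = 2261 / (2261 + 323) = 2261 / 2584 = 0.8750
Eligible share of unknowns: 0.8750 × 627 = 548.62
Base: 2261 + 548.62 = 2809.62
REF2 = 630 / 2809.62 = 0.2242

22.4%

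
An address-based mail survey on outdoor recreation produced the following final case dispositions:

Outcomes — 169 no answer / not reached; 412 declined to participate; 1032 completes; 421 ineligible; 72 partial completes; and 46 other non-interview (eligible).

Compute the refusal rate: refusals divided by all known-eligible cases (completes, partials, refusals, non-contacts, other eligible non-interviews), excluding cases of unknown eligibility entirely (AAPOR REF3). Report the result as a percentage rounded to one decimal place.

23.8%

Top = 412
Denom = 1032 + 72 + 412 + 169 + 46 = 1731
REF3 = 412 / 1731 = 0.2380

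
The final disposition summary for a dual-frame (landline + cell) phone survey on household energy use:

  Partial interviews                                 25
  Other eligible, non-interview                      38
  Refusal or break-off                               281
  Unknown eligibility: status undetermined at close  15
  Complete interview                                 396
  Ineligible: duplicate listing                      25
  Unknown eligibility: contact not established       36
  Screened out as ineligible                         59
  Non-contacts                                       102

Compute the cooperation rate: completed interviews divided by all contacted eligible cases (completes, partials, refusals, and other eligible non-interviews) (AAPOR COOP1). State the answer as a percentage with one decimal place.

53.5%

Unknown if eligible = 36 + 15 = 51
Screened out, ineligible = 59 + 25 = 84
Numerator: 396
Base: 396 + 25 + 281 + 38 = 740
COOP1 = 396 / 740 = 0.5351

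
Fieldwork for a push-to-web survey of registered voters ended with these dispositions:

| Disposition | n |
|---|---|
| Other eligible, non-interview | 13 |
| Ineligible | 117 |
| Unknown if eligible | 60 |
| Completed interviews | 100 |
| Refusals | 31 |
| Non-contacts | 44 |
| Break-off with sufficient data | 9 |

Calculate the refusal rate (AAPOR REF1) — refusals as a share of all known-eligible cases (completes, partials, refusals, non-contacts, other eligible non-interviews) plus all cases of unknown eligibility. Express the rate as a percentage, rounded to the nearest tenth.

12.1%

Num: 31
Denom: 100 + 9 + 31 + 44 + 13 + 60 = 257
REF1 = 31 / 257 = 0.1206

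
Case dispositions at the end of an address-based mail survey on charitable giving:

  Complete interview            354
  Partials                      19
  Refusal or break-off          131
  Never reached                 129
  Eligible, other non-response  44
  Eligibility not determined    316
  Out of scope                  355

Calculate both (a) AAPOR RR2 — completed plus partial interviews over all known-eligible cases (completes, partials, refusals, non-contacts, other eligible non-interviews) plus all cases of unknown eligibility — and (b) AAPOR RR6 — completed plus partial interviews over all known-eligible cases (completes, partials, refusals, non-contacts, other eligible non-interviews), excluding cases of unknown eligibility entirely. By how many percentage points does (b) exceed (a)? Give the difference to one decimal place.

Top = 354 + 19 = 373
Denominator = 354 + 19 + 131 + 129 + 44 + 316 = 993
RR2 = 373 / 993 = 0.3756
Denominator = 354 + 19 + 131 + 129 + 44 = 677
RR6 = 373 / 677 = 0.5510
Difference = 55.10 − 37.56 = 17.54 percentage points

17.5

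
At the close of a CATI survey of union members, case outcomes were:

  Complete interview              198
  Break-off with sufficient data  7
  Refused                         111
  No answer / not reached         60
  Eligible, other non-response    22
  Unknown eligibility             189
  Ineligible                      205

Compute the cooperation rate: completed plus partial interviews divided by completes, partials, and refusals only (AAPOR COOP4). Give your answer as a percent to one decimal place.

64.9%

Top: 198 + 7 = 205
Denominator: 198 + 7 + 111 = 316
COOP4 = 205 / 316 = 0.6487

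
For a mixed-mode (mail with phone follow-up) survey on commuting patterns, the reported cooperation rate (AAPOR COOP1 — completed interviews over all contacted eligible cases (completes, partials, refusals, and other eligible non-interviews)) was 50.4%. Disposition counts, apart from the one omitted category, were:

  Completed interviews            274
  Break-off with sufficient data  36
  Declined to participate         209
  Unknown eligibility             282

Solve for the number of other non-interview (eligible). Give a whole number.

25

COOP1 = 274 / D = 0.504
D = 274 / 0.504 = 543.7
Rest of base = 519
other non-interview (eligible) = 543.7 − 519 ≈ 25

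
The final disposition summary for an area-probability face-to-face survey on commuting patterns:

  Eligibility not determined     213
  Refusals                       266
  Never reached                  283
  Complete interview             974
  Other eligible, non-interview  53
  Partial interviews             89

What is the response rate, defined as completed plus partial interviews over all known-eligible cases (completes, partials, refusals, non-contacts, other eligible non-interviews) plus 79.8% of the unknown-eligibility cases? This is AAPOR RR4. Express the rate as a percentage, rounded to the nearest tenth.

57.9%

Top: 974 + 89 = 1063
Eligible (known): 974 + 89 + 266 + 283 + 53 = 1665
e × U: 0.7980 × 213 = 169.97
Base: 1665 + 169.97 = 1834.97
RR4 = 1063 / 1834.97 = 0.5793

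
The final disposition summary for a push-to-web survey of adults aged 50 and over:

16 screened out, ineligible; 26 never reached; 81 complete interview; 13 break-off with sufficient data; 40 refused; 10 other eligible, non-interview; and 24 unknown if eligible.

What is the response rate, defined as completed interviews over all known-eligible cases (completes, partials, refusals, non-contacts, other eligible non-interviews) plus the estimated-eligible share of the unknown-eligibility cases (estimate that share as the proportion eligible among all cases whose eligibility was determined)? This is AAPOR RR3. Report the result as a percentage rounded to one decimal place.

42.2%

Numerator: 81
Eligible (known): 81 + 13 + 40 + 26 + 10 = 170
e = 170 / (170 + 16) = 170 / 186 = 0.9140
Eligible share of unknowns: 0.9140 × 24 = 21.94
Denominator: 170 + 21.94 = 191.94
RR3 = 81 / 191.94 = 0.4220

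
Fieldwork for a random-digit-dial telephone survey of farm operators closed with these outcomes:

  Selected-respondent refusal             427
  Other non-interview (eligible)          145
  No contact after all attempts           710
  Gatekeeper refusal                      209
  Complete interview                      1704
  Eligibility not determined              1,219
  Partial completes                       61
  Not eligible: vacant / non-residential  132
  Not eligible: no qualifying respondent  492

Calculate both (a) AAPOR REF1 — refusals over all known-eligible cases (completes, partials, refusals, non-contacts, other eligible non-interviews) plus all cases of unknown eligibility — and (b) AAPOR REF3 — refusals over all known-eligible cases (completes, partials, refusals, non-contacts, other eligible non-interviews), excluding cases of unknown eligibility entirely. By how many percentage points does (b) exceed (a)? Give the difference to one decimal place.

5.3

Refusals = 209 + 427 = 636
Ineligible = 492 + 132 = 624
Num: 636
Denom: 1704 + 61 + 636 + 710 + 145 + 1219 = 4475
REF1 = 636 / 4475 = 0.1421
Denom: 1704 + 61 + 636 + 710 + 145 = 3256
REF3 = 636 / 3256 = 0.1953
Difference = 19.53 − 14.21 = 5.32 percentage points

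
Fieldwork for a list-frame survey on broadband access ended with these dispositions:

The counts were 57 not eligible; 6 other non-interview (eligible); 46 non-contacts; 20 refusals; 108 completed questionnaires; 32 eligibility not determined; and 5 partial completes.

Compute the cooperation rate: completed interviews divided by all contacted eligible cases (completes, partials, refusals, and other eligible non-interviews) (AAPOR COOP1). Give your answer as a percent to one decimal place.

77.7%

Top = 108
Denominator = 108 + 5 + 20 + 6 = 139
COOP1 = 108 / 139 = 0.7770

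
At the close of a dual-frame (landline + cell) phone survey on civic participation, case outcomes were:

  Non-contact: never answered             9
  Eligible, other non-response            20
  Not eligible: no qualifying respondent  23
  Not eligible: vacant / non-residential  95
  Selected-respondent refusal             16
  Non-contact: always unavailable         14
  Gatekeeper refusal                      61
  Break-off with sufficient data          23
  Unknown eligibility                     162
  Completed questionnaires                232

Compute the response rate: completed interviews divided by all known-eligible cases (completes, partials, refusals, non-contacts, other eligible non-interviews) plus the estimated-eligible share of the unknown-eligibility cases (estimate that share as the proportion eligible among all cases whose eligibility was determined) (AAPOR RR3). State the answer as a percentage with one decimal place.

Declined to participate = 61 + 16 = 77
Never reached = 9 + 14 = 23
Not eligible = 23 + 95 = 118
Numerator = 232
Eligible (known) = 232 + 23 + 77 + 23 + 20 = 375
e = 375 / (375 + 118) = 375 / 493 = 0.7606
Estimated eligible among unknowns = 0.7606 × 162 = 123.22
Denom = 375 + 123.22 = 498.22
RR3 = 232 / 498.22 = 0.4657

46.6%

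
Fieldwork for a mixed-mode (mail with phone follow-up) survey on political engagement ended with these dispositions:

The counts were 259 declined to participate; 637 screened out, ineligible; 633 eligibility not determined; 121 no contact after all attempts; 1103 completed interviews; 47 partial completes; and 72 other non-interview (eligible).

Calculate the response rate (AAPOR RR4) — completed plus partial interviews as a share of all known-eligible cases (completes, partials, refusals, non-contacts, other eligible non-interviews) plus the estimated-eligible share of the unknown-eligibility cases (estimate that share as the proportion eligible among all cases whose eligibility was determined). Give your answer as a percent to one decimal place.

56.0%

Numerator = 1103 + 47 = 1150
Known eligible = 1103 + 47 + 259 + 121 + 72 = 1602
e = 1602 / (1602 + 637) = 1602 / 2239 = 0.7155
Eligible share of unknowns = 0.7155 × 633 = 452.91
Base = 1602 + 452.91 = 2054.91
RR4 = 1150 / 2054.91 = 0.5596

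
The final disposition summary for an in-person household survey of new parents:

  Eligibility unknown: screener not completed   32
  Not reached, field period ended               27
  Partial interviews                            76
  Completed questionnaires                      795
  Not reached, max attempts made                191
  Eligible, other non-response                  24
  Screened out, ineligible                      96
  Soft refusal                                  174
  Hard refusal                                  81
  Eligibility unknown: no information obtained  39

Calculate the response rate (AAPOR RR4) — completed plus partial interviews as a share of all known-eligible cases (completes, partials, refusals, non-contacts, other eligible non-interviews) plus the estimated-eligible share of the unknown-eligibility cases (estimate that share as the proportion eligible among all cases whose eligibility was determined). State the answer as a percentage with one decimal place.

60.7%

Refusals = 81 + 174 = 255
Never reached = 27 + 191 = 218
Undetermined eligibility = 32 + 39 = 71
Numerator = 795 + 76 = 871
Determined eligible = 795 + 76 + 255 + 218 + 24 = 1368
e = 1368 / (1368 + 96) = 1368 / 1464 = 0.9344
Eligible share of unknowns = 0.9344 × 71 = 66.34
Denom = 1368 + 66.34 = 1434.34
RR4 = 871 / 1434.34 = 0.6072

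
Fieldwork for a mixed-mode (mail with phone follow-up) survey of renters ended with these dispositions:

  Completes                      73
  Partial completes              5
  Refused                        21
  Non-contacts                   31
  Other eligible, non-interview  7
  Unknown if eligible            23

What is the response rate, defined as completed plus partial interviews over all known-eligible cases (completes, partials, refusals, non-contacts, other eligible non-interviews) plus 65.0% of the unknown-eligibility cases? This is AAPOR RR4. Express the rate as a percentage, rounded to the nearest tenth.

Top: 73 + 5 = 78
Determined eligible: 73 + 5 + 21 + 31 + 7 = 137
e × U: 0.6500 × 23 = 14.95
Denominator: 137 + 14.95 = 151.95
RR4 = 78 / 151.95 = 0.5133

51.3%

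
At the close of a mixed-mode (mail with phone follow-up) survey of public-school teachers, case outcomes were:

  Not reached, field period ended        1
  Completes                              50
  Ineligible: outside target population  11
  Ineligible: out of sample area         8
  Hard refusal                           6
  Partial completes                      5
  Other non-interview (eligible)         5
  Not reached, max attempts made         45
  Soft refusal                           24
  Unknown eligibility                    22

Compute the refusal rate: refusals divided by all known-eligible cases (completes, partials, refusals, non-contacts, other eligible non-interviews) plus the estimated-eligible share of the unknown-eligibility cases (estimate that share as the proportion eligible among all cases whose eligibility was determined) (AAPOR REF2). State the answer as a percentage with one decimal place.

Refused = 6 + 24 = 30
Never reached = 1 + 45 = 46
Out of scope = 11 + 8 = 19
Numerator = 30
Eligible (known) = 50 + 5 + 30 + 46 + 5 = 136
e = 136 / (136 + 19) = 136 / 155 = 0.8774
Estimated eligible among unknowns = 0.8774 × 22 = 19.30
Denom = 136 + 19.30 = 155.30
REF2 = 30 / 155.30 = 0.1932

19.3%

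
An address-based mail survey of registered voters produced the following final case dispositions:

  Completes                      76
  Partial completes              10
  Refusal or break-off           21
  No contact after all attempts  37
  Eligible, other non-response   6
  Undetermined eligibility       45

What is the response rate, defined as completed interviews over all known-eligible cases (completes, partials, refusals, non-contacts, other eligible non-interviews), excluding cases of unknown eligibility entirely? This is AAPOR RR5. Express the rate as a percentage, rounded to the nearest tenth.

50.7%

Num: 76
Denominator: 76 + 10 + 21 + 37 + 6 = 150
RR5 = 76 / 150 = 0.5067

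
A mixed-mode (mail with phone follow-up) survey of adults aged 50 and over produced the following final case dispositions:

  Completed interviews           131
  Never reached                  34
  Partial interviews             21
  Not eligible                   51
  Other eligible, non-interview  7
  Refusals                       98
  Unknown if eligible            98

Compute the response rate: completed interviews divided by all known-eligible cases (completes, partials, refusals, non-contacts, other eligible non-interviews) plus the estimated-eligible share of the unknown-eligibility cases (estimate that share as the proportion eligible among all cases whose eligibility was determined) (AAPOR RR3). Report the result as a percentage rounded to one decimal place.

Top = 131
Determined eligible = 131 + 21 + 98 + 34 + 7 = 291
e = 291 / (291 + 51) = 291 / 342 = 0.8509
Estimated eligible among unknowns = 0.8509 × 98 = 83.39
Denom = 291 + 83.39 = 374.39
RR3 = 131 / 374.39 = 0.3499

35.0%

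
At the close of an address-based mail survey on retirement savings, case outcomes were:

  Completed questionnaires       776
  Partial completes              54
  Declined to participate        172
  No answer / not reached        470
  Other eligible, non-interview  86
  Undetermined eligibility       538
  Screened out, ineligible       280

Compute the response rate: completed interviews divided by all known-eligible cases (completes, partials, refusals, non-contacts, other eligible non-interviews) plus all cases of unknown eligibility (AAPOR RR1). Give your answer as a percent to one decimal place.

Numerator = 776
Denom = 776 + 54 + 172 + 470 + 86 + 538 = 2096
RR1 = 776 / 2096 = 0.3702

37.0%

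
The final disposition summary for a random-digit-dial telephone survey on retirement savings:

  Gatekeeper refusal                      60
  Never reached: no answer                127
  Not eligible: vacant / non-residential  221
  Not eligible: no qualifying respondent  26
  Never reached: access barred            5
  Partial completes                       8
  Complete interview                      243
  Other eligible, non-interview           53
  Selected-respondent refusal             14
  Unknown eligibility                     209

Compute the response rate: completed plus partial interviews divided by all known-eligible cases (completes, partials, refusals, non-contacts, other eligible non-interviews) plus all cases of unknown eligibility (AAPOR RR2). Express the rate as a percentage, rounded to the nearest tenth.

34.9%

Refusals = 60 + 14 = 74
Non-contacts = 127 + 5 = 132
Out of scope = 26 + 221 = 247
Numerator = 243 + 8 = 251
Denom = 243 + 8 + 74 + 132 + 53 + 209 = 719
RR2 = 251 / 719 = 0.3491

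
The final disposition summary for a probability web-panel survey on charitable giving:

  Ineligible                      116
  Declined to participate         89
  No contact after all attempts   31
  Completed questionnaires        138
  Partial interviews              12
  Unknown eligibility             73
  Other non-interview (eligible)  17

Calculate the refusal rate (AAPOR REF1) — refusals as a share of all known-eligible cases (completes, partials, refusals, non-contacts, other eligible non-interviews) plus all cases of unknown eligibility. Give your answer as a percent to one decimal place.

Num = 89
Denom = 138 + 12 + 89 + 31 + 17 + 73 = 360
REF1 = 89 / 360 = 0.2472

24.7%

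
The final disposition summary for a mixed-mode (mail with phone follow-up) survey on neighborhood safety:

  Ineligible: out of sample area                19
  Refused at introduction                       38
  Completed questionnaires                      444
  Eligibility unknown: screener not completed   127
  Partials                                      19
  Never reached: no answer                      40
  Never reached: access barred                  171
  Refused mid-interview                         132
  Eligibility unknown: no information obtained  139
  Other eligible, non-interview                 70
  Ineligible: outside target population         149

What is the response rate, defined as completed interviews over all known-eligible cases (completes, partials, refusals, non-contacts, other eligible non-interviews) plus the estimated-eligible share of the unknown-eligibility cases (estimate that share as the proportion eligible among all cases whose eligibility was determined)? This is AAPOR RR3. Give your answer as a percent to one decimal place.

39.0%

Refusal or break-off = 38 + 132 = 170
Non-contacts = 40 + 171 = 211
Unknown eligibility = 127 + 139 = 266
Out of scope = 149 + 19 = 168
Top → 444
Known eligible → 444 + 19 + 170 + 211 + 70 = 914
e = 914 / (914 + 168) = 914 / 1082 = 0.8447
e × U → 0.8447 × 266 = 224.69
Denominator → 914 + 224.69 = 1138.69
RR3 = 444 / 1138.69 = 0.3899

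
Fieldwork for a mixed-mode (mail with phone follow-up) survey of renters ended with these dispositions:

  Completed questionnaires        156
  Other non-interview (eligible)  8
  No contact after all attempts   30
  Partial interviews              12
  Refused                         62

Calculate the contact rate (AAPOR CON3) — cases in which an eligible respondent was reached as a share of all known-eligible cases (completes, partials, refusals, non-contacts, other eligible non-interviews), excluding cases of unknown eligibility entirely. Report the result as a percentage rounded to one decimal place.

88.8%

Top: 156 + 12 + 62 + 8 = 238
Base: 156 + 12 + 62 + 30 + 8 = 268
CON3 = 238 / 268 = 0.8881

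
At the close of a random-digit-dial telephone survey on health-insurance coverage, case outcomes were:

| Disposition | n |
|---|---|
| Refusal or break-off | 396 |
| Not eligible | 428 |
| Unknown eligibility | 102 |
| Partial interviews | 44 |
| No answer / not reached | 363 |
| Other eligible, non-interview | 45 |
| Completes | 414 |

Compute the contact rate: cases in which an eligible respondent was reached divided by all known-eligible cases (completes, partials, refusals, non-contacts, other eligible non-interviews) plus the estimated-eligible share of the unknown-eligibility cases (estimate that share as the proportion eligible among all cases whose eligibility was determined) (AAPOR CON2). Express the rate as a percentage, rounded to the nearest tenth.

67.2%

Numerator → 414 + 44 + 396 + 45 = 899
Determined eligible → 414 + 44 + 396 + 363 + 45 = 1262
e = 1262 / (1262 + 428) = 1262 / 1690 = 0.7467
e × U → 0.7467 × 102 = 76.16
Base → 1262 + 76.16 = 1338.16
CON2 = 899 / 1338.16 = 0.6718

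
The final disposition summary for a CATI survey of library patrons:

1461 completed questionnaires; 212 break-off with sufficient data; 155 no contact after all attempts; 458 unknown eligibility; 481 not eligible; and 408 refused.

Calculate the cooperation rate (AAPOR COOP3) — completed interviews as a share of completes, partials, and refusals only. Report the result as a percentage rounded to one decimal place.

70.2%

Numerator = 1461
Base = 1461 + 212 + 408 = 2081
COOP3 = 1461 / 2081 = 0.7021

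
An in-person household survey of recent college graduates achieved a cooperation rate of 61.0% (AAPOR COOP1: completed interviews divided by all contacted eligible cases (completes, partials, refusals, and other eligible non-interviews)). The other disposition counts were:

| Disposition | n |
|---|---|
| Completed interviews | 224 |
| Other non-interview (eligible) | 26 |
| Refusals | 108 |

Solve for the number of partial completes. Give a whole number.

9

COOP1 = 224 / D = 0.610
D = 224 / 0.610 = 367.2
Remaining denominator categories sum to 358
partial completes = 367.2 − 358 ≈ 9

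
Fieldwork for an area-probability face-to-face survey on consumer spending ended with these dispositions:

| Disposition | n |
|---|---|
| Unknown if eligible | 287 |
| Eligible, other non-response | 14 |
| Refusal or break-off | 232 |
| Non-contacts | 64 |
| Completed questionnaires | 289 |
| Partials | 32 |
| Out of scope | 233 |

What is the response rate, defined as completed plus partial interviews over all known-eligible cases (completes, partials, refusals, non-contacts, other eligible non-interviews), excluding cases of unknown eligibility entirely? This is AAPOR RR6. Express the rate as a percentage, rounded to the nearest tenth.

50.9%

Num: 289 + 32 = 321
Denom: 289 + 32 + 232 + 64 + 14 = 631
RR6 = 321 / 631 = 0.5087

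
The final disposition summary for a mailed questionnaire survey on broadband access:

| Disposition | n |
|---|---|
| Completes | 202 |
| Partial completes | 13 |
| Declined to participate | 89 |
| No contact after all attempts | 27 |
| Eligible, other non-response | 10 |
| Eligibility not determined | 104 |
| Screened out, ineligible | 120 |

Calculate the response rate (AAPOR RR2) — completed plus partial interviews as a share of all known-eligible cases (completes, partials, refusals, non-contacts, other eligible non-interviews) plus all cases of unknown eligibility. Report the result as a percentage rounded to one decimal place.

Numerator: 202 + 13 = 215
Denom: 202 + 13 + 89 + 27 + 10 + 104 = 445
RR2 = 215 / 445 = 0.4831

48.3%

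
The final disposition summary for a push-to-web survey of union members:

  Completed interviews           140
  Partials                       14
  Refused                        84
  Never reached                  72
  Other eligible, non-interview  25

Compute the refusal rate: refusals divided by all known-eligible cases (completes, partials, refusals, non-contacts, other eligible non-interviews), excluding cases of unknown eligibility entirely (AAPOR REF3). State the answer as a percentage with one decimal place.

25.1%

Top: 84
Denominator: 140 + 14 + 84 + 72 + 25 = 335
REF3 = 84 / 335 = 0.2507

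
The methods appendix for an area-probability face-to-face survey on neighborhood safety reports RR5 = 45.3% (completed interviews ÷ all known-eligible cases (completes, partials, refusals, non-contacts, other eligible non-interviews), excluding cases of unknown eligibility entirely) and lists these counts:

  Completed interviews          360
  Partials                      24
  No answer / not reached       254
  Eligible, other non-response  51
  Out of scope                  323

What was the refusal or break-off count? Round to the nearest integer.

106

RR5 = 360 / D = 0.453
D = 360 / 0.453 = 794.7
Remaining denominator categories sum to 689
refusal or break-off = 794.7 − 689 ≈ 106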